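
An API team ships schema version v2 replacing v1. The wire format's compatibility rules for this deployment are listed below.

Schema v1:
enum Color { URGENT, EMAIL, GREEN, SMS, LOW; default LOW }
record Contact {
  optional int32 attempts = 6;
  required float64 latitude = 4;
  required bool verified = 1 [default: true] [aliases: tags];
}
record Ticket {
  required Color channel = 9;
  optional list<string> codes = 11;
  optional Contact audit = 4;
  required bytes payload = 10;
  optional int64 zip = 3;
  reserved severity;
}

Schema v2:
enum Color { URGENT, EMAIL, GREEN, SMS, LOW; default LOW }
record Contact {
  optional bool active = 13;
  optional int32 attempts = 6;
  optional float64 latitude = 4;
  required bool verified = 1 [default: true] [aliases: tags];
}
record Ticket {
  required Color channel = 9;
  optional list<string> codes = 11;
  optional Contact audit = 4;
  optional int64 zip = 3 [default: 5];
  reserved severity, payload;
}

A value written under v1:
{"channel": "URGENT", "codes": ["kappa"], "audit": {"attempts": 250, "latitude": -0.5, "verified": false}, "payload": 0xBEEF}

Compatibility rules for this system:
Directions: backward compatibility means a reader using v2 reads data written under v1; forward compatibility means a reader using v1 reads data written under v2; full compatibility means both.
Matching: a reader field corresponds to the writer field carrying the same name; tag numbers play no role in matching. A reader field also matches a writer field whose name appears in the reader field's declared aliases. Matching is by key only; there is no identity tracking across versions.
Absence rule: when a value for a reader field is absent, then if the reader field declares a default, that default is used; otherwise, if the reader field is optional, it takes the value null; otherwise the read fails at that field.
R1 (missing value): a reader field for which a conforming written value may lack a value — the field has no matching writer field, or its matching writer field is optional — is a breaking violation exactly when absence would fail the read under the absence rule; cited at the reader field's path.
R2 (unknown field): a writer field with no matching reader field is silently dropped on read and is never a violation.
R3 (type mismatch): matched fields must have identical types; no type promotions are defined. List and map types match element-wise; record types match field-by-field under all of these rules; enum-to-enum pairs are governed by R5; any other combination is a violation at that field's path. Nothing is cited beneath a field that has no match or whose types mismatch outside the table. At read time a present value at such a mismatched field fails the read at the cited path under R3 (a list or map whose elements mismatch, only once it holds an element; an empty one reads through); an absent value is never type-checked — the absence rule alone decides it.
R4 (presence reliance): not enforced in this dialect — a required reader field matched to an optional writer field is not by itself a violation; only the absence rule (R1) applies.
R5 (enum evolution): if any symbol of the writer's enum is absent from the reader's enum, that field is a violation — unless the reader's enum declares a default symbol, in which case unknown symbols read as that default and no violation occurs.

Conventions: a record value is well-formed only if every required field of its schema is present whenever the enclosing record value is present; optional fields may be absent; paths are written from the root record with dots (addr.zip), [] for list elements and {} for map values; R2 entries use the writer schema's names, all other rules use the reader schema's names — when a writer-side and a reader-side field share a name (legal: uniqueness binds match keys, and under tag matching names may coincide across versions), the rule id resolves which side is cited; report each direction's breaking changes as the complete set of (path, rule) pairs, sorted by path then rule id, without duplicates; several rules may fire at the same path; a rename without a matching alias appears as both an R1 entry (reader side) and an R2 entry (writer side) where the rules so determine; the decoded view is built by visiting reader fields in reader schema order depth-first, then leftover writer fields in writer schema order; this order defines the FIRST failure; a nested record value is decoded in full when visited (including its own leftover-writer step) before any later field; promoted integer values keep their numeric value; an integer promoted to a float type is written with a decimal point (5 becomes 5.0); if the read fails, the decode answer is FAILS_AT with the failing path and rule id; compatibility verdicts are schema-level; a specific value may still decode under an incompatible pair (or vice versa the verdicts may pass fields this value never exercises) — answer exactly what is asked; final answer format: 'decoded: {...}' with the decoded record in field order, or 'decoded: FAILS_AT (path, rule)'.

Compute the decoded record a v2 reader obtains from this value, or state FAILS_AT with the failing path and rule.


decoded: {"channel": "URGENT", "codes": ["kappa"], "audit": {"active": null, "attempts": 250, "latitude": -0.5, "verified": false}, "zip": 5}

the writer's type comes first in each Ticket pair
migrating the Ticket value to v2:
  channel := "URGENT"
  codes := ["kappa"]
  audit.active := null (not supplied -> null)
  audit.attempts := 250
  audit.latitude := -0.5
  audit.verified := false
  zip := 5 (no value, default fills)
  writer payload: unmatched, discarded
  => decoded: {"channel": "URGENT", "codes": ["kappa"], "audit": {"active": null, "attempts": 250, "latitude": -0.5, "verified": false}, "zip": 5}
the rest of the Ticket diff is inert for this question:
  field latitude in record Contact: required changed to optional -> matters for Ticket compatibility verdicts, not for this value's decode


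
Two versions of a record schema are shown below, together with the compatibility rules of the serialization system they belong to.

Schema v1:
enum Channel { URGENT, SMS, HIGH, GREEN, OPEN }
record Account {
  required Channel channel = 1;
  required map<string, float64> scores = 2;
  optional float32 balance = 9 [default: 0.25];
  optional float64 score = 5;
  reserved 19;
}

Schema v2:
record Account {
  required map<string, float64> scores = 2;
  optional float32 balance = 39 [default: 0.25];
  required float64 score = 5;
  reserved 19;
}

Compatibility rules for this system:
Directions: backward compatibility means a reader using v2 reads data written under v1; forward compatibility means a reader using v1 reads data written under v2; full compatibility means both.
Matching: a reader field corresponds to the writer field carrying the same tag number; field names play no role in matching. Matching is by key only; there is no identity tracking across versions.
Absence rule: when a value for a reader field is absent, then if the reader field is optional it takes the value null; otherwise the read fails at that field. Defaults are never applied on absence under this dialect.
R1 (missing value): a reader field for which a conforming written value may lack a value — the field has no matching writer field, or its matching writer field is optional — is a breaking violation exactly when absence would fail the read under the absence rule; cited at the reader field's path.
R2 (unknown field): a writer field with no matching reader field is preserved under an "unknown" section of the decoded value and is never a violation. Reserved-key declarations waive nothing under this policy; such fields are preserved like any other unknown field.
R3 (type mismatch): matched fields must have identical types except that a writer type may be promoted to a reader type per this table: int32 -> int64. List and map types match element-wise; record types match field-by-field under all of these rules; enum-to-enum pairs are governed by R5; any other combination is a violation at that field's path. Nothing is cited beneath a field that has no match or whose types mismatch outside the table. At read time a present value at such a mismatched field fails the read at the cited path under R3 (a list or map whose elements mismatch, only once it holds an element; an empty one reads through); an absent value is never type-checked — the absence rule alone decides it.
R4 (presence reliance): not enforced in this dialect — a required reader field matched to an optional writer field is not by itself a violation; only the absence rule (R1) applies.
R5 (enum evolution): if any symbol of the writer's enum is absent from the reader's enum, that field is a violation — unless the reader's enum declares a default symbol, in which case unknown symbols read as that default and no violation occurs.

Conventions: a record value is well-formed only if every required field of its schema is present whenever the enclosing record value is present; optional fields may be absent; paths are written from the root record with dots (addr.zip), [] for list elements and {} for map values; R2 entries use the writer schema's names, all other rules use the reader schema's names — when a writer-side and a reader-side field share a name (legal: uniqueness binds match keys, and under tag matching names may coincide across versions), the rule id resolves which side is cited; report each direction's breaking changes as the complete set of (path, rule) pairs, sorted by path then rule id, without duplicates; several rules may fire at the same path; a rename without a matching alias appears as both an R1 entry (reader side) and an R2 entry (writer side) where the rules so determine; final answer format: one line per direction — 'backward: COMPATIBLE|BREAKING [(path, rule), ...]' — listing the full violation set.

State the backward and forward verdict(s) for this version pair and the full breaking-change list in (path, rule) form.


arrows below run writer -> reader for Account
backward on Account — v2 reading data written by v1:
  scores: map<string, float64> -> map<string, float64>, writer required; from scores
  balance has no writer counterpart
  score: float64 -> float64, writer optional; from score
  channel (writer side), unknown to reader
  balance (writer side), unknown to reader
  violation R1 at score
  => 1 violation(s): backward is BREAKING for Account
forward on Account — v1 reading data written by v2:
  channel has no writer counterpart
  scores: map<string, float64> -> map<string, float64>, writer required; from scores
  balance has no writer counterpart
  score: float64 -> float64, writer required; from score
  balance (writer side), unknown to reader
  violation R1 at channel
  => 1 violation(s): forward is BREAKING for Account

backward: BREAKING [(score, R1)]; forward: BREAKING [(channel, R1)]


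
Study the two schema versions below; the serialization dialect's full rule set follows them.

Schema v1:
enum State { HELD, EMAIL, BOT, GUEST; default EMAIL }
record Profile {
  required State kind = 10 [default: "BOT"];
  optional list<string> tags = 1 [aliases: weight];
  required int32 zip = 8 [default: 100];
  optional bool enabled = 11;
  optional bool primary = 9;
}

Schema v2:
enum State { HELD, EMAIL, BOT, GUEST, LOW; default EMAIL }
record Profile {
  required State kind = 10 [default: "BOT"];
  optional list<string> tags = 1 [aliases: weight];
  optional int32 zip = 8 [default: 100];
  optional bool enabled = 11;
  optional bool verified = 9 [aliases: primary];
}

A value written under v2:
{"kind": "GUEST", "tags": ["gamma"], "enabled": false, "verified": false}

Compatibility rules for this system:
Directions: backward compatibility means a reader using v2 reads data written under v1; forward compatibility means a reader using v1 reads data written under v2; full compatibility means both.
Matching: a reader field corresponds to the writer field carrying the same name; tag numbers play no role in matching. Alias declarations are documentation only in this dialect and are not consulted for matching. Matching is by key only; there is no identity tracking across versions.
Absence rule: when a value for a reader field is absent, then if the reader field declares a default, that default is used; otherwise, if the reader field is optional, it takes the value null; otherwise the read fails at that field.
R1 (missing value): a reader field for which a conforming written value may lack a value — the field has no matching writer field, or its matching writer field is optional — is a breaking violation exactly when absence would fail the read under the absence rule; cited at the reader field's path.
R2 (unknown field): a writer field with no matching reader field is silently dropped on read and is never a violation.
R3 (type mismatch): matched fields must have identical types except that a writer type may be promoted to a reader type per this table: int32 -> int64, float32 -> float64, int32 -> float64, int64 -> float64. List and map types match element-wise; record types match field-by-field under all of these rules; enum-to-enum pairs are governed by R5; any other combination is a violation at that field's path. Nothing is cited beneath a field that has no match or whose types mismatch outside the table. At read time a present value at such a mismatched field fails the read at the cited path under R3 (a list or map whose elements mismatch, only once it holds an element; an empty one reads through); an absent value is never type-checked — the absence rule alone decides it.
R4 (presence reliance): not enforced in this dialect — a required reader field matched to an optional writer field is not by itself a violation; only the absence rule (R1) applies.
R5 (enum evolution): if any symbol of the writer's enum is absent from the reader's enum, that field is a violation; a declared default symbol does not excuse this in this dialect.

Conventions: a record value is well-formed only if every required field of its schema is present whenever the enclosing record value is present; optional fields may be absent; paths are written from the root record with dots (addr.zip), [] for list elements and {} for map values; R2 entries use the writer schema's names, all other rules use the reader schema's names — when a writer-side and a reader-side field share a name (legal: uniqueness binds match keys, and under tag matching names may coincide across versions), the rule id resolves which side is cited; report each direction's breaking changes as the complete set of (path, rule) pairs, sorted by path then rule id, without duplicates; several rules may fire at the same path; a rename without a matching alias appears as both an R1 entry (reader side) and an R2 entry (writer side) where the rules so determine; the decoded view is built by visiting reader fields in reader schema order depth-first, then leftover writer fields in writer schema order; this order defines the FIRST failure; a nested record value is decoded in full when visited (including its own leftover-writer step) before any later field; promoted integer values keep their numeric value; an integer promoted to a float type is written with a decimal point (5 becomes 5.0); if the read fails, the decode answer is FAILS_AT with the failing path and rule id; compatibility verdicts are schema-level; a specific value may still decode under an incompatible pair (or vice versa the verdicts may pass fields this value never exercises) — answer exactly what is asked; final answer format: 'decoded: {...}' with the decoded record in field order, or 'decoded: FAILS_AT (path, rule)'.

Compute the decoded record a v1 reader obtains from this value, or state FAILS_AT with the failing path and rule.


decoded: {"kind": "GUEST", "tags": ["gamma"], "zip": 100, "enabled": false, "primary": null}

each type pair in Profile: writer, then reader
decoding the Profile value with the v1 reader:
  kind := "GUEST"
  tags := ["gamma"]
  zip := 100 (absent -> default)
  enabled := false
  primary := null (absent, optional -> null)
  writer verified: unknown -> dropped
  => decoded: {"kind": "GUEST", "tags": ["gamma"], "zip": 100, "enabled": false, "primary": null}
ruling out the remaining Profile differences:
  enum State (field kind in record Profile): symbol LOW added -> a verdict-level change on Profile — the shown value reads the same
  field zip in record Profile: required changed to optional -> inert under this dialect — no rule fires on Profile and the result does not move


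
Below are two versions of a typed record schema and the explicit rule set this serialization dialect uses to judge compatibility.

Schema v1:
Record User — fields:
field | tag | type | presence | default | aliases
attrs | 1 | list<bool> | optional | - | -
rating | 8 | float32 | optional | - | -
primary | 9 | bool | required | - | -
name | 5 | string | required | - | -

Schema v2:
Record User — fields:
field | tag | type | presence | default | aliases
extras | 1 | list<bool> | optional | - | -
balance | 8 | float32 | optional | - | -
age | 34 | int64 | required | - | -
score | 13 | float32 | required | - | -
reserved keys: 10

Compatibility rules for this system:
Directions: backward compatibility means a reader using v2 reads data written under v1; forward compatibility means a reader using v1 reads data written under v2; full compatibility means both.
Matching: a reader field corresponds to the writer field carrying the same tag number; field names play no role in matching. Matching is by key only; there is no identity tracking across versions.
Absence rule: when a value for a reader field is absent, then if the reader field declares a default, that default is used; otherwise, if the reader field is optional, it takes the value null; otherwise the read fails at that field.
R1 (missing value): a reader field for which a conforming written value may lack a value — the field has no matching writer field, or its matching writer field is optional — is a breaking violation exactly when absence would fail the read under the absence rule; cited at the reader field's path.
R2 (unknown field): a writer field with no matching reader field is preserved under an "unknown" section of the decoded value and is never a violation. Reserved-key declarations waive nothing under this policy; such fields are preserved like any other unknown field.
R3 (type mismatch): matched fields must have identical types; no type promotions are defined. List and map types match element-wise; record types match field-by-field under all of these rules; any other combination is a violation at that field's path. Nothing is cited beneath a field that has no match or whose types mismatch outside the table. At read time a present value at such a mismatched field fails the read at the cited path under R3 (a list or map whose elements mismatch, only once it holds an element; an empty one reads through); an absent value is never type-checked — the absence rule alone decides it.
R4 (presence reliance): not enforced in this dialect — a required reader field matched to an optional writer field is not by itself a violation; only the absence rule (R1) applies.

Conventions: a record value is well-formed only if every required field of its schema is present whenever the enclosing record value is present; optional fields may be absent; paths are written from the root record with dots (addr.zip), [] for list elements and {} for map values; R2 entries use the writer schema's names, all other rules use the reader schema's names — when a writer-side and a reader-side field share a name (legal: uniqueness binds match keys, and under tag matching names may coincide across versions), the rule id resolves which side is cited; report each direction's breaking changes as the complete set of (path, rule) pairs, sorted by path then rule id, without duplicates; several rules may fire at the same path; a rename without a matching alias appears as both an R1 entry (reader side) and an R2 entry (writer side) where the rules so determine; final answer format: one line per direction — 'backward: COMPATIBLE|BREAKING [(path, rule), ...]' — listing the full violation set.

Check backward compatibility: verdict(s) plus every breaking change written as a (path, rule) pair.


in User below, arrows point writer -> reader
backward analysis of User with v2 as reader and v1 as writer:
  extras: list<bool> -> list<bool>, writer optional; from attrs
  balance: float32 -> float32, writer optional; from rating
  age has no writer counterpart
  score has no writer counterpart
  writer field primary has no reader counterpart
  writer field name has no reader counterpart
  rule R1 violated at age
  rule R1 violated at score
  backward on User therefore BREAKING (2)
the other User changes do not affect what is asked:
  removed field primary from record User -> fires only in the forward direction of User, which is not asked here
  renamed field rating to balance in record User -> fires no rule on User, leaving the asked answer as it is
  removed field name from record User -> fires only in the forward direction of User, which is not asked here
  renamed field attrs to extras in record User -> fires no rule on User, leaving the asked answer as it is

backward: BREAKING [(age, R1), (score, R1)]


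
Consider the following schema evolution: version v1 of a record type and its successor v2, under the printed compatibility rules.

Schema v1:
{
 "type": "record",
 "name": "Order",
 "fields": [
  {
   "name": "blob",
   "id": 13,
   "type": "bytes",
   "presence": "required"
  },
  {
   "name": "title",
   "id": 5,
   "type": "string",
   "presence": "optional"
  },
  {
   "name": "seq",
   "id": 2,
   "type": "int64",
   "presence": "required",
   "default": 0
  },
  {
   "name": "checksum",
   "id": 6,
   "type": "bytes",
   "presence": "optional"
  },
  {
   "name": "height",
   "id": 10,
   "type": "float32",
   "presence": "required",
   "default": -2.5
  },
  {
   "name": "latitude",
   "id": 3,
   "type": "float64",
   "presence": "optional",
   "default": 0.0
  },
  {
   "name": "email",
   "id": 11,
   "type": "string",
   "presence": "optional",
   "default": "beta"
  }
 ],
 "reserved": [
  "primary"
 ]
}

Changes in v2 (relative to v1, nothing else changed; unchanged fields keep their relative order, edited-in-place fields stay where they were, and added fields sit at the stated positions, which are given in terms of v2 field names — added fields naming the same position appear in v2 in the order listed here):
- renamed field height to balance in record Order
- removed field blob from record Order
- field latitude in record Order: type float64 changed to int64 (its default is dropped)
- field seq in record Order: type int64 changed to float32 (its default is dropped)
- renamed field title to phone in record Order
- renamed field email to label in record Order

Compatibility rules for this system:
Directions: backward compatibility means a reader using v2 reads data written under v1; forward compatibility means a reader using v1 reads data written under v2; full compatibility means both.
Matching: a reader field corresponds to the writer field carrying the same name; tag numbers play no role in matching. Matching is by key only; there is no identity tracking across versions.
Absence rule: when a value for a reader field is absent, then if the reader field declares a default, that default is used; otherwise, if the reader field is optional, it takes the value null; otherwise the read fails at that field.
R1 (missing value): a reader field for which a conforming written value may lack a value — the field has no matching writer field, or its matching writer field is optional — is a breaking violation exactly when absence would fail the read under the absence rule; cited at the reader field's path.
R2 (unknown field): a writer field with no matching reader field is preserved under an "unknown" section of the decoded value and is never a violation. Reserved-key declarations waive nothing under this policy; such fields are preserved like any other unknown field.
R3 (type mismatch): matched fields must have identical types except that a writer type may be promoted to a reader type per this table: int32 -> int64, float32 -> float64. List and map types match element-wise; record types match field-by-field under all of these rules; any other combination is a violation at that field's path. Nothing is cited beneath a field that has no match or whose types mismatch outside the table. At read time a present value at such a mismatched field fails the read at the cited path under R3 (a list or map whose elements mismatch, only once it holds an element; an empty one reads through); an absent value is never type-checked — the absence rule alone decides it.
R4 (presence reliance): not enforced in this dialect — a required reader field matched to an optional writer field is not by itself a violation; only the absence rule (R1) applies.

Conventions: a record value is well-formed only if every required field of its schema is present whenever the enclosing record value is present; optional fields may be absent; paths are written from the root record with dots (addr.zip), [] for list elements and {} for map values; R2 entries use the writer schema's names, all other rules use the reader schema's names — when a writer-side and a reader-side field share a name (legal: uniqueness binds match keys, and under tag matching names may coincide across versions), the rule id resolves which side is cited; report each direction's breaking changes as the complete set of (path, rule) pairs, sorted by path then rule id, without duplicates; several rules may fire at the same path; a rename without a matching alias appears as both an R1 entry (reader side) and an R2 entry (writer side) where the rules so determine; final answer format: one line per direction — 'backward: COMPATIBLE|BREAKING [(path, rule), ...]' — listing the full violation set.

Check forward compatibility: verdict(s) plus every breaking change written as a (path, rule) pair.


forward: BREAKING [(blob, R1), (latitude, R3), (seq, R3)]

in Order below, arrows point writer -> reader
checking forward for Order: reader v1 against writer v2:
  blob has no writer counterpart
  title has no writer counterpart
  seq: paired with writer seq (float32 -> int64; writer required)
  checksum: paired with writer checksum (bytes -> bytes; writer optional)
  height has no writer counterpart
  latitude: paired with writer latitude (int64 -> float64; writer optional)
  email has no writer counterpart
  leftover writer field: phone
  leftover writer field: balance
  leftover writer field: label
  violation R1 at blob
  violation R3 at latitude
  violation R3 at seq
  => 3 violation(s): forward is BREAKING for Order
ruling out the remaining Order differences:
  renamed field height to balance in record Order -> no rule fires on it in Order's dialect; the asked verdict holds
  renamed field title to phone in record Order -> no rule fires on it in Order's dialect; the asked verdict holds
  renamed field email to label in record Order -> no rule fires on it in Order's dialect; the asked verdict holds


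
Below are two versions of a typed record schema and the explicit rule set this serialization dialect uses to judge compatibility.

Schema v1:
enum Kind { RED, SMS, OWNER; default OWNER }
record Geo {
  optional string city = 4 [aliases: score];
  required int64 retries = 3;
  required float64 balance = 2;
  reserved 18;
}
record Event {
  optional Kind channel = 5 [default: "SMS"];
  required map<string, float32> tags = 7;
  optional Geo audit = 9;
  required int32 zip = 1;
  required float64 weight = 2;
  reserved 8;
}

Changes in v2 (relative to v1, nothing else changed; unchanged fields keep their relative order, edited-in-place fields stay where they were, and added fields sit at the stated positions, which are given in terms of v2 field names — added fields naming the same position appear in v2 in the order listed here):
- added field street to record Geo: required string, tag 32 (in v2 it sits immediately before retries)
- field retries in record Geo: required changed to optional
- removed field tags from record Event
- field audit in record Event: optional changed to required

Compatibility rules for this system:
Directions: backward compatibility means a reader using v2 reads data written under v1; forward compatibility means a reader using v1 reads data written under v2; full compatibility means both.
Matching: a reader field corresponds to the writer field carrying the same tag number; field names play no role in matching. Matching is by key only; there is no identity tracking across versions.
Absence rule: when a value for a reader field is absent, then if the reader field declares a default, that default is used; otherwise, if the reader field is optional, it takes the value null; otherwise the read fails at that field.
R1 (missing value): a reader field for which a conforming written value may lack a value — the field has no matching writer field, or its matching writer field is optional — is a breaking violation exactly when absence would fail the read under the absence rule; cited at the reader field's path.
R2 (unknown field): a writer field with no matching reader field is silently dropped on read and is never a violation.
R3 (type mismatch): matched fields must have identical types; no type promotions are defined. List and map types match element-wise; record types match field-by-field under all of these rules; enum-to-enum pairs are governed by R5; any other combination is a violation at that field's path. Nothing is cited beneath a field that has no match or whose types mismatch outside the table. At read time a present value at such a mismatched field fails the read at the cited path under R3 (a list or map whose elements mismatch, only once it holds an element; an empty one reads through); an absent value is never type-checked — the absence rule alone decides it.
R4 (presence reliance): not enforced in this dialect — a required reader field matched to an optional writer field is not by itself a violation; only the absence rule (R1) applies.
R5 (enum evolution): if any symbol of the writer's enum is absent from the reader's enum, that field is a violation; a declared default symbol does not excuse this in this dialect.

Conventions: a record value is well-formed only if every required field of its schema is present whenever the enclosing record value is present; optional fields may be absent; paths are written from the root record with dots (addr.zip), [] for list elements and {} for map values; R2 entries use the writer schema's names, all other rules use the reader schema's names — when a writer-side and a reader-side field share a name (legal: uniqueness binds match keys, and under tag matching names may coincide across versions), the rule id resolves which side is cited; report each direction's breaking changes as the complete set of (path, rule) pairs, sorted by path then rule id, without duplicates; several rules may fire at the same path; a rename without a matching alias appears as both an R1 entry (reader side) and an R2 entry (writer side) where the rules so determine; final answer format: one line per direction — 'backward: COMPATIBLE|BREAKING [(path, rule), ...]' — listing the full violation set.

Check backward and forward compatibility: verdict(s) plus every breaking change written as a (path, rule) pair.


backward: BREAKING [(audit, R1), (audit.street, R1)]; forward: BREAKING [(audit.retries, R1), (tags, R1)]

each type pair in Event: writer, then reader
backward on Event — v2 reading data written by v1:
  channel <- channel (Kind -> Kind, writer optional)
  audit <- audit (Geo -> Geo, writer optional)
  zip <- zip (int32 -> int32, writer required)
  weight <- weight (float64 -> float64, writer required)
  tags (writer side), unknown to reader
  audit.city <- audit.city (string -> string, writer optional)
  audit.street has no writer counterpart
  audit.retries <- audit.retries (int64 -> int64, writer required)
  audit.balance <- audit.balance (float64 -> float64, writer required)
  breaking: (audit, R1)
  breaking: (audit.street, R1)
  backward on Event therefore BREAKING (2)
forward on Event — v1 reading data written by v2:
  channel <- channel (Kind -> Kind, writer optional)
  tags has no writer counterpart
  audit <- audit (Geo -> Geo, writer required)
  zip <- zip (int32 -> int32, writer required)
  weight <- weight (float64 -> float64, writer required)
  audit.city <- audit.city (string -> string, writer optional)
  audit.retries <- audit.retries (int64 -> int64, writer optional)
  audit.balance <- audit.balance (float64 -> float64, writer required)
  audit.street (writer side), unknown to reader
  breaking: (audit.retries, R1)
  breaking: (tags, R1)
  forward on Event therefore BREAKING (2)


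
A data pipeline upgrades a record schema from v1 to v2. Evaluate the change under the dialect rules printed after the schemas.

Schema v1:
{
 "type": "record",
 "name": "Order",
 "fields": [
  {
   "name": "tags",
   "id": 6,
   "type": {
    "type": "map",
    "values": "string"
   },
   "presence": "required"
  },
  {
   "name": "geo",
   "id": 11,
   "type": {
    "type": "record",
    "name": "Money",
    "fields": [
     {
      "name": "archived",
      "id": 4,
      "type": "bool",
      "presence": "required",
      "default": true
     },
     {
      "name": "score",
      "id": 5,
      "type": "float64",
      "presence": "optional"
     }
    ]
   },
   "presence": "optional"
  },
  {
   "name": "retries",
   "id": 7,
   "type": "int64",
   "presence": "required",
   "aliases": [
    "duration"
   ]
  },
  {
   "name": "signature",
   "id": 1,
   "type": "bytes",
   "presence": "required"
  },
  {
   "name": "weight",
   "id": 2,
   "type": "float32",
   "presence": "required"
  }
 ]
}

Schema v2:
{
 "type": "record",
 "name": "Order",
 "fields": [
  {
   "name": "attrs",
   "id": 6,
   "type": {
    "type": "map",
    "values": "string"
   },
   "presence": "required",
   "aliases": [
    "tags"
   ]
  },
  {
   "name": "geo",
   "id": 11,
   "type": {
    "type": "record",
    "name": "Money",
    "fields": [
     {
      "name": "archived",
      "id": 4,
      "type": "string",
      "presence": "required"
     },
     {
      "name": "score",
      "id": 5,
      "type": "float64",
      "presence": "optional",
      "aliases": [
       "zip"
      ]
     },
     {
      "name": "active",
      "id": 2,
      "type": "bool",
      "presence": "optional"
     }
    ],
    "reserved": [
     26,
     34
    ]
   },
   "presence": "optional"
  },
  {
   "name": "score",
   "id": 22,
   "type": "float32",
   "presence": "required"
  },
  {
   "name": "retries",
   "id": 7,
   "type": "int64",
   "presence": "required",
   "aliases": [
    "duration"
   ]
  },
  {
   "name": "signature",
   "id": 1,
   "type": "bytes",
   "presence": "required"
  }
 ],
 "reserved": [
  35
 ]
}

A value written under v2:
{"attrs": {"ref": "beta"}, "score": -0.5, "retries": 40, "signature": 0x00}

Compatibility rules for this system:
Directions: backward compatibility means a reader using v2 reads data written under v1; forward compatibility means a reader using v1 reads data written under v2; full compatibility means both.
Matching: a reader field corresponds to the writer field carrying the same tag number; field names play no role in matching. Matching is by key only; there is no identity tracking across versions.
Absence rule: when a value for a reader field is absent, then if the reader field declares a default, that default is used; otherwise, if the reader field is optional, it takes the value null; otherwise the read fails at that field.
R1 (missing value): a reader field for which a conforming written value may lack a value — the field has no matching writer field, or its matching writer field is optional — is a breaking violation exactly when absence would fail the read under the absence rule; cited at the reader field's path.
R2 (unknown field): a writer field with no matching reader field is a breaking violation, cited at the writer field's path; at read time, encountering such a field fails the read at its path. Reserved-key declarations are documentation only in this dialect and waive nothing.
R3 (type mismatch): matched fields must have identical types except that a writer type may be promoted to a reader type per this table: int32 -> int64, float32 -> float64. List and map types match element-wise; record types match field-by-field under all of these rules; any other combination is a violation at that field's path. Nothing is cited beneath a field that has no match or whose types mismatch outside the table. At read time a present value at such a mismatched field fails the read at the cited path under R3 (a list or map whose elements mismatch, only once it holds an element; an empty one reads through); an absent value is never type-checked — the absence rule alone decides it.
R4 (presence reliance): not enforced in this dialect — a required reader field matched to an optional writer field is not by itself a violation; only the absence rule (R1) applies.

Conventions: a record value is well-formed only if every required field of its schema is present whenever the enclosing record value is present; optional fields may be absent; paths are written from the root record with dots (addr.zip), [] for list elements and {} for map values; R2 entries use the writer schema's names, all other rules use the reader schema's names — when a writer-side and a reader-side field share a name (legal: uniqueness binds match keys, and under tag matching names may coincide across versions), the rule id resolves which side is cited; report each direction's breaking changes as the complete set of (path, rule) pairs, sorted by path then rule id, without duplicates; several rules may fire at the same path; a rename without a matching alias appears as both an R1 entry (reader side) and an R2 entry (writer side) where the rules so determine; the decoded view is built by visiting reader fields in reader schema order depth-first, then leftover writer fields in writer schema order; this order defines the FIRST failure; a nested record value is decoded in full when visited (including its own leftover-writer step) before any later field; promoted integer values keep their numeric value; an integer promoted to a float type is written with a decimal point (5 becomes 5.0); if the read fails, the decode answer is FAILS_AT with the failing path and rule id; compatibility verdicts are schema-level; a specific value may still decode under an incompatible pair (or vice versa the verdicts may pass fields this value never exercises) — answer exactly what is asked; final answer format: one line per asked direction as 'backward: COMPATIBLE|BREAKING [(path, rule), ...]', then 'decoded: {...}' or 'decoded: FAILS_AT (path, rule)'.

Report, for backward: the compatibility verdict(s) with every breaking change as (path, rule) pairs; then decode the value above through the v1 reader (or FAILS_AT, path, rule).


backward: BREAKING [(geo.archived, R3), (score, R1), (weight, R2)]; decoded: FAILS_AT (weight, R1)

the writer's type comes first in each Order pair
checking backward for Order: reader v2 against writer v1:
  attrs: map<string, string> -> map<string, string>, writer required; from tags
  geo: Money -> Money, writer optional; from geo
  score: no writer-side match
  retries: int64 -> int64, writer required; from retries
  signature: bytes -> bytes, writer required; from signature
  leftover writer field: weight
  geo.archived: bool -> string, writer required; from geo.archived
  geo.score: float64 -> float64, writer optional; from geo.score
  geo.active: no writer-side match
  R3 fires at geo.archived
  R1 fires at score
  R2 fires at weight
  => backward verdict for Order: BREAKING, 3 violation(s)
decode (reader v1):
  tags := {"ref": "beta"} (from writer attrs)
  geo := null (not supplied -> null)
  retries := 40
  signature := 0x00
  read fails at weight under R1 (no fill)
  => FAILS_AT (weight, R1)
checking off the Order differences that do not matter here:
  added field active to record Money: optional bool, tag 2 (in v2 it sits last) -> its effect on Order is confined to the forward direction, not asked
  renamed field tags to attrs in record Order (alias tags declared on the renamed field) -> triggers nothing under Order's printed rules — same verdict
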